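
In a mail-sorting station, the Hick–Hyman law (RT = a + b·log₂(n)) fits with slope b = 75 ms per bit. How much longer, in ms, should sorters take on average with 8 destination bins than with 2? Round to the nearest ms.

150 ms

Only the slope matters, since a is common to both: ΔRT = b·log₂(n₂/n₁).
log₂(8) − log₂(2) = log₂(8/2) = log₂(4) = 2.
ΔRT = 75 × 2.0000 = 150.000 ms.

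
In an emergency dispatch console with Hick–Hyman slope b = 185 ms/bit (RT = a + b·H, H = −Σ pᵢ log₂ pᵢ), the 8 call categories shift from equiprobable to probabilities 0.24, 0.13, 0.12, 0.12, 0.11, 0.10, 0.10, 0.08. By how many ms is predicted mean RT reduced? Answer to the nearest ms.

Equiprobable entropy H₀ = log₂ 8 = 3.0000 bits.
Skewed entropy H = −Σ pᵢ log₂ pᵢ = 2.9171 bits.
ΔRT = b·(H₀ − H) = 185 × 0.0829 = 15.34 ms.

15 ms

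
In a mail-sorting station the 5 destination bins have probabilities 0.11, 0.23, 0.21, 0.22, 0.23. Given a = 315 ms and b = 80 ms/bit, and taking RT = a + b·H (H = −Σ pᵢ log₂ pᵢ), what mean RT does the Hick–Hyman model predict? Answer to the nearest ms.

Entropy contributions −pᵢ log₂ pᵢ: 0.3503, 0.4877, 0.4728, 0.4806, 0.4877; sum H = 2.2790 bits.
RT = a + bH = 315 + 80·2.2790 = 497.32 ms.

497 ms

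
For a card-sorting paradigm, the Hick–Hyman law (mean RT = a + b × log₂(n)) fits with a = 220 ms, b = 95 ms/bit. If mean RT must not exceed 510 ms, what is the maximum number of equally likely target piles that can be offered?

8

Set 220 + 95·log₂ n ≤ 510 → log₂ n ≤ (510 − 220)/95 = 3.0526.
So n ≤ 2^3.0526 = 8.297; the largest integer n is 8.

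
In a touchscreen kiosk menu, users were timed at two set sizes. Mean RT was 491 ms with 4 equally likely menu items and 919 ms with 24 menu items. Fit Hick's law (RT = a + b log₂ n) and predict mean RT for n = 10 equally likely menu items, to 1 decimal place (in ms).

709.9 ms

RT is linear in log₂ n, so two points fix the line:
  b = (919 − 491) / (log₂ 24 − log₂ 4) = 428 / (4.5850 − 2) = 165.573 ms/bit
  a = 491 − 165.573 × 2 = 159.854 ms
Then RT(10) = 159.854 + 165.573 × log₂ 10 = 159.854 + 165.573 × 3.3219 ≈ 709.876 ms.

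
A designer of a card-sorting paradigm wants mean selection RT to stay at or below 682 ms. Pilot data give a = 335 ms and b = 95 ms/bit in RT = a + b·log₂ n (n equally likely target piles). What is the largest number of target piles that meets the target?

Information budget: (682 − 335)/95 = 3.6526 bits, so n ≤ 2^3.6526 = 12.576 → at most 12.

12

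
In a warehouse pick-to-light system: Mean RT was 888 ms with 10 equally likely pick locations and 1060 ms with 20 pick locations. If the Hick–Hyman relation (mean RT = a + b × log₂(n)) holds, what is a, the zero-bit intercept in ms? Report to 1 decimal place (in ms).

The slope on a log₂ axis is (1060 − 888) / (4.3219 − 3.3219) = 172.000 ms/bit.
a = RT₁ − b·log₂ n₁ = 888 − 172.000 × 3.3219 = 316.628 ms.

316.6 ms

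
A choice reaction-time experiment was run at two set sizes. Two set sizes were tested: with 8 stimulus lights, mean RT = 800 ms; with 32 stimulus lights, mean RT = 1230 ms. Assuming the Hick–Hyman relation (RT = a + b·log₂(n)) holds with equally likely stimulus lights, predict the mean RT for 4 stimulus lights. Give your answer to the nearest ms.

585 ms

With log₂ n on the abscissa the relation is linear; from the two conditions:
  b = (1230 − 800) / (log₂ 32 − log₂ 8) = 430 / (5 − 3) = 215 ms/bit
  a = 800 − 215 × 3 = 155 ms
Then RT(4) = 155 + 215 × log₂ 4 = 155 + 215 × 2 ≈ 585.000 ms.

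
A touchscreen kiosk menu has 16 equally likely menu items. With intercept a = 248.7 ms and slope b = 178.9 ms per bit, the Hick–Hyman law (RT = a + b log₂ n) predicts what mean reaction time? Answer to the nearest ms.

log₂(16) = 4 bits, so RT = 248.7 + 178.9 × 4 ≈ 964.300 ms.

964 ms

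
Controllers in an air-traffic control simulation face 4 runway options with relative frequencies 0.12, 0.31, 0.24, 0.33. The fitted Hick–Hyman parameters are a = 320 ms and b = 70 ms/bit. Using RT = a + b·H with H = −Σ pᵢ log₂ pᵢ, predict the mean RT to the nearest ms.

H = 0.12·log₂(1/0.12) + 0.31·log₂(1/0.31) + 0.24·log₂(1/0.24) + 0.33·log₂(1/0.33) = 1.9128 bits.
RT = 320 + 70 × 1.9128 = 453.90 ms.

454 ms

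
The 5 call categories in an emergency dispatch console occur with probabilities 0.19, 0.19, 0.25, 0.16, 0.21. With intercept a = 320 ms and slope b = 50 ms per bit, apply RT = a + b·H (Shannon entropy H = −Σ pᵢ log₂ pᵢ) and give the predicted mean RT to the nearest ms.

435 ms

Entropy contributions −pᵢ log₂ pᵢ: 0.4552, 0.4552, 0.5000, 0.4230, 0.4728; sum H = 2.3063 bits.
RT = a + bH = 320 + 50·2.3063 = 435.31 ms.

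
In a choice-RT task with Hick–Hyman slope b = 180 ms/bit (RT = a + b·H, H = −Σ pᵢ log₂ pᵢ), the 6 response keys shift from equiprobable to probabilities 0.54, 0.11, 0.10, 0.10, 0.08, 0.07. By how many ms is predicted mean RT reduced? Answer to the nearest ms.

The RT saving is b·ΔH. Equiprobable H₀ = log₂(6) = 2.5850 bits; with the given probabilities H = 2.0548 bits.
b·(H₀ − H) = 180 × (2.5850 − 2.0548) = 95.43 ms.

95 ms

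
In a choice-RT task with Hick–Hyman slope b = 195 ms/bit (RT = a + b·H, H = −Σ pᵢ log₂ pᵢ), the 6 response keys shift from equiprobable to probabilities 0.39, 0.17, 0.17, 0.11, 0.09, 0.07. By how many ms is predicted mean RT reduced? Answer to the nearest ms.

50 ms

Equiprobable entropy H₀ = log₂ 6 = 2.5850 bits.
Skewed entropy H = −Σ pᵢ log₂ pᵢ = 2.3305 bits.
ΔRT = b·(H₀ − H) = 195 × 0.2545 = 49.63 ms.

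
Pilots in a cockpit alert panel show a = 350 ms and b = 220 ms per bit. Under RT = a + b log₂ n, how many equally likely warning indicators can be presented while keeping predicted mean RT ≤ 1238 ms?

220·log₂ n ≤ 1238 − 350 = 888, giving log₂ n ≤ 4.0364 and n ≤ 16.408. The largest whole number is 16.

16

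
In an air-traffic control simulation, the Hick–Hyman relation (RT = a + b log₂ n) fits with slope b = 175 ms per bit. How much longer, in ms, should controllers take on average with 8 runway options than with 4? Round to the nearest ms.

175 ms

Only the slope matters, since a is common to both: ΔRT = b·log₂(n₂/n₁).
log₂(8) − log₂(4) = log₂(8/4) = log₂(2) = 1.
ΔRT = 175 × 1.0000 = 175.000 ms.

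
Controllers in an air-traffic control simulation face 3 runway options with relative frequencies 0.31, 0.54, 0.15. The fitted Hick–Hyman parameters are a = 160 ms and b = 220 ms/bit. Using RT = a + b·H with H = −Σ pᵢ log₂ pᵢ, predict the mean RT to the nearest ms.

471 ms

H = 0.31·log₂(1/0.31) + 0.54·log₂(1/0.54) + 0.15·log₂(1/0.15) = 1.4144 bits.
RT = 160 + 220 × 1.4144 = 471.16 ms.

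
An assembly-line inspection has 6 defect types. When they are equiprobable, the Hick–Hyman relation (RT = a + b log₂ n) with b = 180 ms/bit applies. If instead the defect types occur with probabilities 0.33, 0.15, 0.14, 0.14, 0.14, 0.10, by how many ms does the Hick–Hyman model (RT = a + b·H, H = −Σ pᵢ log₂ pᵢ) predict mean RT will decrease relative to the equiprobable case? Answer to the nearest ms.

22 ms

Equiprobable entropy H₀ = log₂ 6 = 2.5850 bits.
Skewed entropy H = −Σ pᵢ log₂ pᵢ = 2.4619 bits.
ΔRT = b·(H₀ − H) = 180 × 0.1231 = 22.15 ms.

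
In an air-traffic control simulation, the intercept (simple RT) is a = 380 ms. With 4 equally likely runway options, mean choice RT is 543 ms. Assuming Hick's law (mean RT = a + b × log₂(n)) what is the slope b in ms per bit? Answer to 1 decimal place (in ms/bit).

log₂(4) = 2 bits.
b = (RT − a)/log₂ n = (543 − 380) / 2 = 81.500 ms/bit.

81.5 ms/bit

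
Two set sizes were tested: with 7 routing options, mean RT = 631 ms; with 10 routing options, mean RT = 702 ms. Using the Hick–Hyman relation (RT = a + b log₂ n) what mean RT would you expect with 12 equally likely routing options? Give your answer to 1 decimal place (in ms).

738.3 ms

RT is linear in log₂ n, so two points fix the line:
  b = (702 − 631) / (log₂ 10 − log₂ 7) = 71 / (3.3219 − 2.8074) = 137.978 ms/bit
  a = 631 − 137.978 × 2.8074 = 243.646 ms
Then RT(12) = 243.646 + 137.978 × log₂ 12 = 243.646 + 137.978 × 3.5850 ≈ 738.293 ms.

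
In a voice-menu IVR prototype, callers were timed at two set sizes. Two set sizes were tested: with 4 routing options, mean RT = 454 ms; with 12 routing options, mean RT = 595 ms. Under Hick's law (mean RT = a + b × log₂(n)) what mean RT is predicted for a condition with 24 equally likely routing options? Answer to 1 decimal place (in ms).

With log₂ n on the abscissa the relation is linear; from the two conditions:
  b = (595 − 454) / (log₂ 12 − log₂ 4) = 141 / (3.5850 − 2) = 88.961 ms/bit
  a = 454 − 88.961 × 2 = 276.078 ms
Then RT(24) = 276.078 + 88.961 × log₂ 24 = 276.078 + 88.961 × 4.5850 ≈ 683.961 ms.

684.0 ms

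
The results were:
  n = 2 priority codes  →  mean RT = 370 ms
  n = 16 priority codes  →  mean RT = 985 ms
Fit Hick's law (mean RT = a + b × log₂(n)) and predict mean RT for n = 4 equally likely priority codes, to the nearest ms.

Fit slope and intercept:
  b = (985 − 370) / (log₂ 16 − log₂ 2) = 615 / (4 − 1) = 205 ms/bit
  a = 370 − 205 × 1 = 165 ms
Then RT(4) = 165 + 205 × log₂ 4 = 165 + 205 × 2 ≈ 575.000 ms.

575 ms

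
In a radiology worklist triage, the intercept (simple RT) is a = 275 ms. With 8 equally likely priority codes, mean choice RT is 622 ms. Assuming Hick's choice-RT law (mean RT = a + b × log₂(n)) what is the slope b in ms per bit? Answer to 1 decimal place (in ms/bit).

115.7 ms/bit

8 alternatives carry log₂ 8 = 3 bits; the choice cost is 622 − 275 = 347 ms, so b = 347/3 = 115.667 ms/bit.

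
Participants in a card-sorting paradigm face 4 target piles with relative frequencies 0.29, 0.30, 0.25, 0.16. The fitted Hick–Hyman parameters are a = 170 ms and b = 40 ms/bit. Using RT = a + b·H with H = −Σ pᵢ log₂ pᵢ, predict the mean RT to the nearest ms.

248 ms

H = 0.29·log₂(1/0.29) + 0.30·log₂(1/0.30) + 0.25·log₂(1/0.25) + 0.16·log₂(1/0.16) = 1.9620 bits.
RT = 170 + 40 × 1.9620 = 248.48 ms.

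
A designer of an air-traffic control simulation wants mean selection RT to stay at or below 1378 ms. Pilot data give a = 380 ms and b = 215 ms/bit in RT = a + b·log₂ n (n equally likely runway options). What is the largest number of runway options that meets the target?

24

Set 380 + 215·log₂ n ≤ 1378 → log₂ n ≤ (1378 − 380)/215 = 4.6419.
So n ≤ 2^4.6419 = 24.965; the largest integer n is 24.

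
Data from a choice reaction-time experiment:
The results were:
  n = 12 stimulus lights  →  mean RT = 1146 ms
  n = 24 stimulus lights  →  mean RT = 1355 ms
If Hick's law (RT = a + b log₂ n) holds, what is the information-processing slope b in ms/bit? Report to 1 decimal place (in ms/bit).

209.0 ms/bit

The slope on a log₂ axis is (1355 − 1146) / (4.5850 − 3.5850) = 209.000 ms/bit.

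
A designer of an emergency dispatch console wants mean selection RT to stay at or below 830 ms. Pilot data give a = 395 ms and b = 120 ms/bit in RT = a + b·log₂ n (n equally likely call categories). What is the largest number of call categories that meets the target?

12

120·log₂ n ≤ 830 − 395 = 435, giving log₂ n ≤ 3.6250 and n ≤ 12.338. The largest whole number is 12.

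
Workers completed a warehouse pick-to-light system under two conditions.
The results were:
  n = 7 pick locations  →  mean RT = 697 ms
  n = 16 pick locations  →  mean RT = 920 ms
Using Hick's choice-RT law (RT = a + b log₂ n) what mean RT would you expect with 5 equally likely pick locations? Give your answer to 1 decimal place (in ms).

Solve the two-equation system in a and b:
  b = (920 − 697) / (log₂ 16 − log₂ 7) = 223 / (4 − 2.8074) = 186.979 ms/bit
  a = 697 − 186.979 × 2.8074 = 172.083 ms
Then RT(5) = 172.083 + 186.979 × log₂ 5 = 172.083 + 186.979 × 2.3219 ≈ 606.235 ms.

606.2 ms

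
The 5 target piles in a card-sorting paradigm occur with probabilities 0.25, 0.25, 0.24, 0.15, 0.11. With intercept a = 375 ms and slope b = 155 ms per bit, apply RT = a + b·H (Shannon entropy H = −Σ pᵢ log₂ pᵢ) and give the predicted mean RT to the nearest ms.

725 ms

H = 0.25·log₂(1/0.25) + 0.25·log₂(1/0.25) + 0.24·log₂(1/0.24) + 0.15·log₂(1/0.15) + 0.11·log₂(1/0.11) = 2.2550 bits.
RT = 375 + 155 × 2.2550 = 724.52 ms.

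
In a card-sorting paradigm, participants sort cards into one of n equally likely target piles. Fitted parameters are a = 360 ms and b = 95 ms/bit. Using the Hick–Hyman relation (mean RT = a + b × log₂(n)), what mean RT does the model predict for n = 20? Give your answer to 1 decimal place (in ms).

log₂(20) = 4.3219 bits, so RT = 360 + 95 × 4.3219 ≈ 770.583 ms.

770.6 ms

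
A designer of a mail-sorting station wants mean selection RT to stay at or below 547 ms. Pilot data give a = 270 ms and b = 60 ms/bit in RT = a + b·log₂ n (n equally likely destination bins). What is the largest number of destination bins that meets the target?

60·log₂ n ≤ 547 − 270 = 277, giving log₂ n ≤ 4.6167 and n ≤ 24.533. The largest whole number is 24.

24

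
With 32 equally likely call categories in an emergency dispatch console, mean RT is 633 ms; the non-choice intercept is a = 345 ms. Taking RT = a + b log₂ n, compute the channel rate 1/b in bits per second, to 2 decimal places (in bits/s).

Choice component = 633 − 345 = 288 ms over log₂(32) = 5 bits.
b = 288 / 5 = 57.600 ms/bit, so 1/b = 17.361 bits/s.

17.36 bits/s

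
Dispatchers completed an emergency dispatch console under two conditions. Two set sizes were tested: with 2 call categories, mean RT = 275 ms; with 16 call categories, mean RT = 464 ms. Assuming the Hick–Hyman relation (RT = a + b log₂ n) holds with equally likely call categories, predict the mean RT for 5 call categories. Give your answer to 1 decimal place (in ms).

Solve the two-equation system in a and b:
  b = (464 − 275) / (log₂ 16 − log₂ 2) = 189 / (4 − 1) = 63.000 ms/bit
  a = 275 − 63.000 × 1 = 212.000 ms
Then RT(5) = 212.000 + 63.000 × log₂ 5 = 212.000 + 63.000 × 2.3219 ≈ 358.281 ms.

358.3 ms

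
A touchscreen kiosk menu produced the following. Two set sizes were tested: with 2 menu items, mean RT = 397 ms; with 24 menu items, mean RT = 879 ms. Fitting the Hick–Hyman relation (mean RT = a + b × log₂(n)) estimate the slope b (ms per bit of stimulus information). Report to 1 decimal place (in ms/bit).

The slope on a log₂ axis is (879 − 397) / (4.5850 − 1) = 134.450 ms/bit.

134.5 ms/bit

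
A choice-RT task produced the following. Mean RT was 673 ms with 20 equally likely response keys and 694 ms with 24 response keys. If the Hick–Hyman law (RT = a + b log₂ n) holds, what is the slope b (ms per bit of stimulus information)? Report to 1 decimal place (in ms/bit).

Slope: b = (694 − 673) / (log₂ 24 − log₂ 20) = 21/0.2630 = 79.837 ms/bit.

79.8 ms/bit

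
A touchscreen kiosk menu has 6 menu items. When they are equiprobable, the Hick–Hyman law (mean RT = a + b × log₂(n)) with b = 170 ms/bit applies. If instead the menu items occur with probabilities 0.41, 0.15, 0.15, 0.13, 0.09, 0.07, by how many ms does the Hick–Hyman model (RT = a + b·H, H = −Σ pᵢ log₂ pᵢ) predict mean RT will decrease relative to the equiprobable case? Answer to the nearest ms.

Equiprobable entropy H₀ = log₂ 6 = 2.5850 bits.
Skewed entropy H = −Σ pᵢ log₂ pᵢ = 2.3123 bits.
ΔRT = b·(H₀ − H) = 170 × 0.2726 = 46.35 ms.

46 ms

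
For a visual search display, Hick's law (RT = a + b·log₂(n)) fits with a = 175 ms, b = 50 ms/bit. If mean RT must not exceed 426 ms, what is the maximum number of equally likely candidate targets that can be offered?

32

Set 175 + 50·log₂ n ≤ 426 → log₂ n ≤ (426 − 175)/50 = 5.0200.
So n ≤ 2^5.0200 = 32.447; the largest integer n is 32.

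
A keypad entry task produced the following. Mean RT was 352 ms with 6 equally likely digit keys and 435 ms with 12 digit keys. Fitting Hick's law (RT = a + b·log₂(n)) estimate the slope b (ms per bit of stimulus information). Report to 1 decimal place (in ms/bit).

b = (RT₂ − RT₁)/(log₂ n₂ − log₂ n₁) = (435 − 352)/(3.5850 − 2.5850) = 83.000 ms/bit.

83.0 ms/bit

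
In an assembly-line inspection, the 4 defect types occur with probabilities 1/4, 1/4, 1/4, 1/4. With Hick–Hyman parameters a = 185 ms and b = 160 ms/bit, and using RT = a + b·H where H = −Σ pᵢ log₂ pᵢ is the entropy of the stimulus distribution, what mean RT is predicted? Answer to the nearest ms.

Each term −pᵢ log₂ pᵢ: 0.25·2 + 0.25·2 + 0.25·2 + 0.25·2; summed, H = 2.000 bits.
Mean RT = a + bH = 185 + 160·2.000 = 505.00 ms.

505 ms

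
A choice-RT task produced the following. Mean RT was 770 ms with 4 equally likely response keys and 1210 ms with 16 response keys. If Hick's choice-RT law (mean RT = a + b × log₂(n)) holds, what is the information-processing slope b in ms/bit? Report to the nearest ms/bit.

220 ms/bit

b = (RT₂ − RT₁)/(log₂ n₂ − log₂ n₁) = (1210 − 770)/(4 − 2) = 220 ms/bit.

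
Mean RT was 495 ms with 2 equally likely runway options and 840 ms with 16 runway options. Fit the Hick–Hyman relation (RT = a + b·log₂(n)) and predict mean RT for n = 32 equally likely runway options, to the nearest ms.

955 ms

Fit slope and intercept:
  b = (840 − 495) / (log₂ 16 − log₂ 2) = 345 / (4 − 1) = 115 ms/bit
  a = 495 − 115 × 1 = 380 ms
Then RT(32) = 380 + 115 × log₂ 32 = 380 + 115 × 5 ≈ 955.000 ms.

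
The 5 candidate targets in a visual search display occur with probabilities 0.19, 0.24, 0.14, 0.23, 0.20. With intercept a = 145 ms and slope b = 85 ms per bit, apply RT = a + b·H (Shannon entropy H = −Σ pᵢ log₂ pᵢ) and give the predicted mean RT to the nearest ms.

340 ms

Entropy contributions −pᵢ log₂ pᵢ: 0.4552, 0.4941, 0.3971, 0.4877, 0.4644; sum H = 2.2985 bits.
RT = a + bH = 145 + 85·2.2985 = 340.37 ms.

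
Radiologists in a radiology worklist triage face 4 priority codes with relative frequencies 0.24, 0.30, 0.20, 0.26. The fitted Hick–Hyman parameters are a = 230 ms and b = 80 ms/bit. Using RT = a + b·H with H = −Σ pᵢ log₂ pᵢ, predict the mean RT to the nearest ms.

H = 0.24·log₂(1/0.24) + 0.30·log₂(1/0.30) + 0.20·log₂(1/0.20) + 0.26·log₂(1/0.26) = 1.9849 bits.
RT = 230 + 80 × 1.9849 = 388.79 ms.

389 ms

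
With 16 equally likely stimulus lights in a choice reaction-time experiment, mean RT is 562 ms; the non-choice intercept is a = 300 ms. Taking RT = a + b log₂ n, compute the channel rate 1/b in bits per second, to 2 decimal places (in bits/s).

15.27 bits/s

Choice component = 562 − 300 = 262 ms over log₂(16) = 4 bits.
b = 262 / 4 = 65.500 ms/bit, so 1/b = 15.267 bits/s.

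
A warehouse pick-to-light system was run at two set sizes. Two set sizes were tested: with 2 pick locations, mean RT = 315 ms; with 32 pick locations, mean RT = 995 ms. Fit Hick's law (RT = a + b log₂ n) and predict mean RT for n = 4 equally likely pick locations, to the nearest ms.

Solve the two-equation system in a and b:
  b = (995 − 315) / (log₂ 32 − log₂ 2) = 680 / (5 − 1) = 170 ms/bit
  a = 315 − 170 × 1 = 145 ms
Then RT(4) = 145 + 170 × log₂ 4 = 145 + 170 × 2 ≈ 485.000 ms.

485 ms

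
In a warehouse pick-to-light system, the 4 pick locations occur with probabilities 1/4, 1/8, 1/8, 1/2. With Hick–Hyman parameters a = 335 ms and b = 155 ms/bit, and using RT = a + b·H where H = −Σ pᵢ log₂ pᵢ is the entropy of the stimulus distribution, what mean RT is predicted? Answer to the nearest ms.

606 ms

H = −Σ pᵢ log₂ pᵢ = 0.25·2 + 0.125·3 + 0.125·3 + 0.5·1 = 1.750 bits.
RT = 335 + 155 × 1.750 = 606.25 ms.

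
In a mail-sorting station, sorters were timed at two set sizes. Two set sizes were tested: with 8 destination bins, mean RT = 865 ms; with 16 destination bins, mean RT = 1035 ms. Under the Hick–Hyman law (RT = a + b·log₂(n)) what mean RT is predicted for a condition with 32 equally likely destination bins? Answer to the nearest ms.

Fit slope and intercept:
  b = (1035 − 865) / (log₂ 16 − log₂ 8) = 170 / (4 − 3) = 170 ms/bit
  a = 865 − 170 × 3 = 355 ms
Then RT(32) = 355 + 170 × log₂ 32 = 355 + 170 × 5 ≈ 1205.000 ms.

1205 ms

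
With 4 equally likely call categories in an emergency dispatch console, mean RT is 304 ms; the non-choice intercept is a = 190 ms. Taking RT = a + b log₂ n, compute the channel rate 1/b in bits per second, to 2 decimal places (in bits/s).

b = (304 − 190)/log₂ 4 = 114/2 = 57.000 ms per bit = 0.05700 s/bit; the reciprocal is 17.544 bits/s.

17.54 bits/s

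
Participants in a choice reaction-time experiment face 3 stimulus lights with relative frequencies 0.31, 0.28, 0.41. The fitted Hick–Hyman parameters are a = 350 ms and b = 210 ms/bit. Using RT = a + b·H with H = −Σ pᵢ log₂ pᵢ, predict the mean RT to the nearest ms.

679 ms

H = 0.31·log₂(1/0.31) + 0.28·log₂(1/0.28) + 0.41·log₂(1/0.41) = 1.5654 bits.
RT = 350 + 210 × 1.5654 = 678.73 ms.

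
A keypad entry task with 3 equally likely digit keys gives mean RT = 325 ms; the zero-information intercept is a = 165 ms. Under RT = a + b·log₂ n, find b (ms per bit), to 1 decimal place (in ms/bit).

log₂(3) = 1.5850 bits.
b = (RT − a)/log₂ n = (325 − 165) / 1.5850 = 100.949 ms/bit.

100.9 ms/bit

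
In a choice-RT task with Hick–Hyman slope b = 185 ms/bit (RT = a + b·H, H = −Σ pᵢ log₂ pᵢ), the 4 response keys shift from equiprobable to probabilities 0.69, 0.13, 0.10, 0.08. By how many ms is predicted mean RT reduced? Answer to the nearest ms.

The RT saving is b·ΔH. Equiprobable H₀ = log₂(4) = 2.0000 bits; with the given probabilities H = 1.3757 bits.
b·(H₀ − H) = 185 × (2.0000 − 1.3757) = 115.49 ms.

115 ms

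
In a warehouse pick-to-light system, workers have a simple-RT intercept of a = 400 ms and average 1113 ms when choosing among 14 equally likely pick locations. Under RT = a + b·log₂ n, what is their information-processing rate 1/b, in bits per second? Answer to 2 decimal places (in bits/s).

5.34 bits/s

Choice component = 1113 − 400 = 713 ms over log₂(14) = 3.8074 bits.
b = 713 / 3.8074 = 187.269 ms/bit, so 1/b = 5.340 bits/s.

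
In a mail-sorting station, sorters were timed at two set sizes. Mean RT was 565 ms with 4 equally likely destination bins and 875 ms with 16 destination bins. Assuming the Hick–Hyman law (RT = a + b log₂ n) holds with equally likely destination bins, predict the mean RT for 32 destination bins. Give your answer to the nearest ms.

RT is linear in log₂ n, so two points fix the line:
  b = (875 − 565) / (log₂ 16 − log₂ 4) = 310 / (4 − 2) = 155 ms/bit
  a = 565 − 155 × 2 = 255 ms
Then RT(32) = 255 + 155 × log₂ 32 = 255 + 155 × 5 ≈ 1030.000 ms.

1030 ms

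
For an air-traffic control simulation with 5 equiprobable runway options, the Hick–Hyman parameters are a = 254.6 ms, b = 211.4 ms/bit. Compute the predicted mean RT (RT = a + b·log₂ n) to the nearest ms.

log₂(5) = 2.3219 bits, so RT = 254.6 + 211.4 × 2.3219 ≈ 745.456 ms.

745 ms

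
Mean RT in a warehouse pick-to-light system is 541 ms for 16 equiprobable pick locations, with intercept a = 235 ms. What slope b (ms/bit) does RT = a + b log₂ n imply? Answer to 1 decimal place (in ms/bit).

16 alternatives carry log₂ 16 = 4 bits; the choice cost is 541 − 235 = 306 ms, so b = 306/4 = 76.500 ms/bit.

76.5 ms/bit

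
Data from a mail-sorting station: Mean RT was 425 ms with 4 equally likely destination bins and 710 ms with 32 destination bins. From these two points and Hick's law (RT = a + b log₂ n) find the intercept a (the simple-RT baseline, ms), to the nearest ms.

The slope on a log₂ axis is (710 − 425) / (5 − 2) = 95 ms/bit.
Intercept: a = 425 − 95·log₂(4) = 235.000 ms.

235 ms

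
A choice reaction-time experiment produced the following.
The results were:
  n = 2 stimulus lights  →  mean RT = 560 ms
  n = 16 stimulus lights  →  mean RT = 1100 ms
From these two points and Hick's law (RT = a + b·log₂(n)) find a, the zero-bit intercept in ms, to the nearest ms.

380 ms

b = (RT₂ − RT₁)/(log₂ n₂ − log₂ n₁) = (1100 − 560)/(4 − 1) = 180 ms/bit.
Intercept: a = 560 − 180·log₂(2) = 380.000 ms.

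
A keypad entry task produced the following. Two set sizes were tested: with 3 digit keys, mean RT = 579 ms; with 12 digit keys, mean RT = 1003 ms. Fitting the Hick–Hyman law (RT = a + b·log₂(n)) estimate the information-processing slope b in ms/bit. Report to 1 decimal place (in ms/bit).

b = (RT₂ − RT₁)/(log₂ n₂ − log₂ n₁) = (1003 − 579)/(3.5850 − 1.5850) = 212.000 ms/bit.

212.0 ms/bit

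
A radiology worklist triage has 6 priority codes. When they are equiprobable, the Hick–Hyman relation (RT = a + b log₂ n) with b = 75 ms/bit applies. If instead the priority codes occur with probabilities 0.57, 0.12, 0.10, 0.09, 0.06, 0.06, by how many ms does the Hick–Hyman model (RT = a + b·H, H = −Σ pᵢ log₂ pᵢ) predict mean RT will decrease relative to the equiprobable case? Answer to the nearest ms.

Equiprobable entropy H₀ = log₂ 6 = 2.5850 bits.
Skewed entropy H = −Σ pᵢ log₂ pᵢ = 1.9612 bits.
ΔRT = b·(H₀ − H) = 75 × 0.6237 = 46.78 ms.

47 ms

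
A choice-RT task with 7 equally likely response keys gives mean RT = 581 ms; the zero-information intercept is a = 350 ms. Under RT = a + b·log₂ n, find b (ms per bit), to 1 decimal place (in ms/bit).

log₂(7) = 2.8074 bits.
b = (RT − a)/log₂ n = (581 − 350) / 2.8074 = 82.284 ms/bit.

82.3 ms/bit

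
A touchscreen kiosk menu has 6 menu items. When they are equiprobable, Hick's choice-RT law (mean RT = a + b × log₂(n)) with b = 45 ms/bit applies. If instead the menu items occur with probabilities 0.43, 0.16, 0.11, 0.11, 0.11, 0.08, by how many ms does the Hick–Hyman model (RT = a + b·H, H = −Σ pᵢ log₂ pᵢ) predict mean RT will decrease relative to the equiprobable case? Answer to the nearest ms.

The RT saving is b·ΔH. Equiprobable H₀ = log₂(6) = 2.5850 bits; with the given probabilities H = 2.2889 bits.
b·(H₀ − H) = 45 × (2.5850 − 2.2889) = 13.32 ms.

13 ms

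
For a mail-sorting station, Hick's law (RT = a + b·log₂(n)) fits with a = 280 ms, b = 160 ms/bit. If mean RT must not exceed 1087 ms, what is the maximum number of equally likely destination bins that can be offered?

Information budget: (1087 − 280)/160 = 5.0438 bits, so n ≤ 2^5.0438 = 32.985 → at most 32.

32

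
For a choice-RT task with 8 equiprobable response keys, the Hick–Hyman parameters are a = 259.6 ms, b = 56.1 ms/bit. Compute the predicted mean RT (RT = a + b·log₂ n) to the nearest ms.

428 ms

log₂(8) = 3 bits, so RT = 259.6 + 56.1 × 3 ≈ 427.900 ms.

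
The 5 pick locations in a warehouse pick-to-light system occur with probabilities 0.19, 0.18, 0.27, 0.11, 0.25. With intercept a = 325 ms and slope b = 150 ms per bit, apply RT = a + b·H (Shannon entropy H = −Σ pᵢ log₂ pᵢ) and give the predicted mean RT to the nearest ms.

664 ms

Entropy contributions −pᵢ log₂ pᵢ: 0.4552, 0.4453, 0.5100, 0.3503, 0.5000; sum H = 2.2608 bits.
RT = a + bH = 325 + 150·2.2608 = 664.13 ms.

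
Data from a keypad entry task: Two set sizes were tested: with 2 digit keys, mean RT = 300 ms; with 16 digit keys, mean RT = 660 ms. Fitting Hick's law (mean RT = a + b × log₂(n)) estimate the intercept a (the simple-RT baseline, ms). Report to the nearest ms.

The slope on a log₂ axis is (660 − 300) / (4 − 1) = 120 ms/bit.
a = RT₁ − b·log₂ n₁ = 300 − 120 × 1 = 180.000 ms.

180 ms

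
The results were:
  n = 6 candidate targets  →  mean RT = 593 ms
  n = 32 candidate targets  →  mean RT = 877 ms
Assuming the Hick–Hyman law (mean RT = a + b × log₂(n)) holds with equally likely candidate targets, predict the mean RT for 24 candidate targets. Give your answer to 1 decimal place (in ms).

828.2 ms

RT is linear in log₂ n, so two points fix the line:
  b = (877 − 593) / (log₂ 32 − log₂ 6) = 284 / (5 − 2.5850) = 117.597 ms/bit
  a = 593 − 117.597 × 2.5850 = 289.017 ms
Then RT(24) = 289.017 + 117.597 × log₂ 24 = 289.017 + 117.597 × 4.5850 ≈ 828.193 ms.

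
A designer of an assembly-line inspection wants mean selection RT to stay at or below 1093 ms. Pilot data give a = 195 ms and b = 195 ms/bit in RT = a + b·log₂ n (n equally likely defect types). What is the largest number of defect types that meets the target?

24

Set 195 + 195·log₂ n ≤ 1093 → log₂ n ≤ (1093 − 195)/195 = 4.6051.
So n ≤ 2^4.6051 = 24.338; the largest integer n is 24.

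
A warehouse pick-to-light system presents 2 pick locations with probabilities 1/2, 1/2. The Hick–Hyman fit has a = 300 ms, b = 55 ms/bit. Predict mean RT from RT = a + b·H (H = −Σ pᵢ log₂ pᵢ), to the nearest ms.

355 ms

Each term −pᵢ log₂ pᵢ: 0.5·1 + 0.5·1; summed, H = 1.000 bits.
Mean RT = a + bH = 300 + 55·1.000 = 355.00 ms.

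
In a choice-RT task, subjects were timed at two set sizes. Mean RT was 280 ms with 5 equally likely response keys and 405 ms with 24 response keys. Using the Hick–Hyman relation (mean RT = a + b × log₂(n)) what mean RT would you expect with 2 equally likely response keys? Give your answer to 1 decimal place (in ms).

RT is linear in log₂ n, so two points fix the line:
  b = (405 − 280) / (log₂ 24 − log₂ 5) = 125 / (4.5850 − 2.3219) = 55.236 ms/bit
  a = 280 − 55.236 × 2.3219 = 151.747 ms
Then RT(2) = 151.747 + 55.236 × log₂ 2 = 151.747 + 55.236 × 1 ≈ 206.983 ms.

207.0 ms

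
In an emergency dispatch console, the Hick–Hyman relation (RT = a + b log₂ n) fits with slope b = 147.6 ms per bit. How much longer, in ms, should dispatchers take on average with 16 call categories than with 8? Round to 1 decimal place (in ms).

147.6 ms

Only the slope matters, since a is common to both: ΔRT = b·log₂(n₂/n₁).
log₂(16) − log₂(8) = log₂(16/8) = log₂(2) = 1.
ΔRT = 147.6 × 1.0000 = 147.600 ms.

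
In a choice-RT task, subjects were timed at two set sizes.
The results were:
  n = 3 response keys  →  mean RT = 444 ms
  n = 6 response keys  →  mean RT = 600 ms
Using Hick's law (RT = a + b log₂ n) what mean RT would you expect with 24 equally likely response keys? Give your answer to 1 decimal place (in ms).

Fit slope and intercept:
  b = (600 − 444) / (log₂ 6 − log₂ 3) = 156 / (2.5850 − 1.5850) = 156.000 ms/bit
  a = 444 − 156.000 × 1.5850 = 196.746 ms
Then RT(24) = 196.746 + 156.000 × log₂ 24 = 196.746 + 156.000 × 4.5850 ≈ 912.000 ms.

912.0 ms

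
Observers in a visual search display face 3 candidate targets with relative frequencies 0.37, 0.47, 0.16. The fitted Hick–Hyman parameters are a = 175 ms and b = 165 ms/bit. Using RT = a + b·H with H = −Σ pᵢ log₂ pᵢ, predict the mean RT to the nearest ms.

417 ms

Entropy contributions −pᵢ log₂ pᵢ: 0.5307, 0.5120, 0.4230; sum H = 1.4657 bits.
RT = a + bH = 175 + 165·1.4657 = 416.84 ms.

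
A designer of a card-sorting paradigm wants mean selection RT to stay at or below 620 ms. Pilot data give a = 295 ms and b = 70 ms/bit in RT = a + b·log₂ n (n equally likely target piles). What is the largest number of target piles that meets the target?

24

70·log₂ n ≤ 620 − 295 = 325, giving log₂ n ≤ 4.6429 and n ≤ 24.983. The largest whole number is 24.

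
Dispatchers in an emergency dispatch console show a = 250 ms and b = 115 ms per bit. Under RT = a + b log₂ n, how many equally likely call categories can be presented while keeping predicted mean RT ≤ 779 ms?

115·log₂ n ≤ 779 − 250 = 529, giving log₂ n ≤ 4.6000 and n ≤ 24.251. The largest whole number is 24.

24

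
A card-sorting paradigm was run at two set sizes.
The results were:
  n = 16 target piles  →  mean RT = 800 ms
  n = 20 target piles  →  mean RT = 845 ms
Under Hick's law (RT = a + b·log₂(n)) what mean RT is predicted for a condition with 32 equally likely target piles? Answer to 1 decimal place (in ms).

RT is linear in log₂ n, so two points fix the line:
  b = (845 − 800) / (log₂ 20 − log₂ 16) = 45 / (4.3219 − 4) = 139.783 ms/bit
  a = 800 − 139.783 × 4 = 240.869 ms
Then RT(32) = 240.869 + 139.783 × log₂ 32 = 240.869 + 139.783 × 5 ≈ 939.783 ms.

939.8 ms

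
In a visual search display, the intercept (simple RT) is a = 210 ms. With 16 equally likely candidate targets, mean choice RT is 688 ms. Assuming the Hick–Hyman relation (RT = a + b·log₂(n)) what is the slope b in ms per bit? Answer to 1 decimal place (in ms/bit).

119.5 ms/bit

log₂(16) = 4 bits.
b = (RT − a)/log₂ n = (688 − 210) / 4 = 119.500 ms/bit.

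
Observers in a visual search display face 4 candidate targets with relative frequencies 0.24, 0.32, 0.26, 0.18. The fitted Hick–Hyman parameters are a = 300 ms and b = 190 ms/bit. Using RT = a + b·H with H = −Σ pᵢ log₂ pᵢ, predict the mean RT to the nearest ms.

Entropy contributions −pᵢ log₂ pᵢ: 0.4941, 0.5260, 0.5053, 0.4453; sum H = 1.9708 bits.
RT = a + bH = 300 + 190·1.9708 = 674.45 ms.

674 ms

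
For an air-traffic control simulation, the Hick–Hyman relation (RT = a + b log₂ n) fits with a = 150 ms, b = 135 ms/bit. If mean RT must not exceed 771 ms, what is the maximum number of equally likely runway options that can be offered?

24

135·log₂ n ≤ 771 − 150 = 621, giving log₂ n ≤ 4.6000 and n ≤ 24.251. The largest whole number is 24.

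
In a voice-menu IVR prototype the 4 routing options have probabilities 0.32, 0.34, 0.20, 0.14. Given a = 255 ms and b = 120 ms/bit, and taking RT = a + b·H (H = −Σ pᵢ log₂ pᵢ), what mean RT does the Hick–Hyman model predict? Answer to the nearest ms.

485 ms

Entropy contributions −pᵢ log₂ pᵢ: 0.5260, 0.5292, 0.4644, 0.3971; sum H = 1.9167 bits.
RT = a + bH = 255 + 120·1.9167 = 485.00 ms.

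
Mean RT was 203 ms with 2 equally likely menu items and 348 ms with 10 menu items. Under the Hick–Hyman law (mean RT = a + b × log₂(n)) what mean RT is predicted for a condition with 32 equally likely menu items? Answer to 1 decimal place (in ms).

452.8 ms

With log₂ n on the abscissa the relation is linear; from the two conditions:
  b = (348 − 203) / (log₂ 10 − log₂ 2) = 145 / (3.3219 − 1) = 62.448 ms/bit
  a = 203 − 62.448 × 1 = 140.552 ms
Then RT(32) = 140.552 + 62.448 × log₂ 32 = 140.552 + 62.448 × 5 ≈ 452.792 ms.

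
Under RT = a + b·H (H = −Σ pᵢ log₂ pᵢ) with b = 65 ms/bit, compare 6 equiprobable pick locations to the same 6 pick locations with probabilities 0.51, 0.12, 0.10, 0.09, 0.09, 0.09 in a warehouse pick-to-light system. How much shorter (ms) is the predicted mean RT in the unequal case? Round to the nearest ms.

Equiprobable entropy H₀ = log₂ 6 = 2.5850 bits.
Skewed entropy H = −Σ pᵢ log₂ pᵢ = 2.1327 bits.
ΔRT = b·(H₀ − H) = 65 × 0.4523 = 29.40 ms.

29 ms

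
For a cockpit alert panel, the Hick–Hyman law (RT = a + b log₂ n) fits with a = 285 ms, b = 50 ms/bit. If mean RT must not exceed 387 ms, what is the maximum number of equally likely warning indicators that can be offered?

Information budget: (387 − 285)/50 = 2.0400 bits, so n ≤ 2^2.0400 = 4.112 → at most 4.

4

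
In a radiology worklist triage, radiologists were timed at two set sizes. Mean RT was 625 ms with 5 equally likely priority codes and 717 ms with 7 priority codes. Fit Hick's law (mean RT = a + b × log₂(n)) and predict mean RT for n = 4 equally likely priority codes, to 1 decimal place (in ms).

564.0 ms

Fit slope and intercept:
  b = (717 − 625) / (log₂ 7 − log₂ 5) = 92 / (2.8074 − 2.3219) = 189.524 ms/bit
  a = 625 − 189.524 × 2.3219 = 184.939 ms
Then RT(4) = 184.939 + 189.524 × log₂ 4 = 184.939 + 189.524 × 2 ≈ 563.987 ms.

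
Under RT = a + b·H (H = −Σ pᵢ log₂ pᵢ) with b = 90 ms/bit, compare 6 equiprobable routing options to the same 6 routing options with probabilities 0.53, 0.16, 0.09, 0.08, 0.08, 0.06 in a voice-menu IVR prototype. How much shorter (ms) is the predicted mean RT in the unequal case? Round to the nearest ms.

Equiprobable entropy H₀ = log₂ 6 = 2.5850 bits.
Skewed entropy H = −Σ pᵢ log₂ pᵢ = 2.0477 bits.
ΔRT = b·(H₀ − H) = 90 × 0.5373 = 48.36 ms.

48 ms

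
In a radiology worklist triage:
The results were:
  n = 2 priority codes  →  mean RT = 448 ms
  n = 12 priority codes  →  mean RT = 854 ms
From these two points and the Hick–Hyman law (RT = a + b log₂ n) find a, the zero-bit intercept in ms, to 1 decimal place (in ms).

290.9 ms

Slope: b = (854 − 448) / (log₂ 12 − log₂ 2) = 406/2.5850 = 157.062 ms/bit.
Intercept: a = 448 − 157.062·log₂(2) = 290.938 ms.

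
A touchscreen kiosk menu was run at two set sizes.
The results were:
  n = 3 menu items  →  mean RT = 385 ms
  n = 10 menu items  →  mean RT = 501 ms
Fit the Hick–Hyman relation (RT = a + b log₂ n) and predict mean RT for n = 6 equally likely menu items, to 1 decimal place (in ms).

Fit slope and intercept:
  b = (501 − 385) / (log₂ 10 − log₂ 3) = 116 / (3.3219 − 1.5850) = 66.783 ms/bit
  a = 385 − 66.783 × 1.5850 = 279.151 ms
Then RT(6) = 279.151 + 66.783 × log₂ 6 = 279.151 + 66.783 × 2.5850 ≈ 451.783 ms.

451.8 ms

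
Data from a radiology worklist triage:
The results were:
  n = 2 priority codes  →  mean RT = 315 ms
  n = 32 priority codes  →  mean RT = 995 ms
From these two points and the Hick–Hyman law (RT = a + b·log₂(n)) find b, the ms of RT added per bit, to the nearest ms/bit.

The slope on a log₂ axis is (995 − 315) / (5 − 1) = 170 ms/bit.

170 ms/bit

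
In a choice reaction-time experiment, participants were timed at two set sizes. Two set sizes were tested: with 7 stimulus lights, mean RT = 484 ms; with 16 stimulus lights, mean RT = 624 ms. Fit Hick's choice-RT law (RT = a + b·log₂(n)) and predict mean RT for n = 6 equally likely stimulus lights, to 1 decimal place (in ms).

457.9 ms

Fit slope and intercept:
  b = (624 − 484) / (log₂ 16 − log₂ 7) = 140 / (4 − 2.8074) = 117.386 ms/bit
  a = 484 − 117.386 × 2.8074 = 154.455 ms
Then RT(6) = 154.455 + 117.386 × log₂ 6 = 154.455 + 117.386 × 2.5850 ≈ 457.894 ms.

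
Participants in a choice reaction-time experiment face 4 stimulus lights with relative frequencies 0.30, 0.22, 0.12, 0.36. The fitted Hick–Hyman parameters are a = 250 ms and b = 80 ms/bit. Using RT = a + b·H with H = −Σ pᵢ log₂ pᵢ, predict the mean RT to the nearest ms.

H = 0.30·log₂(1/0.30) + 0.22·log₂(1/0.22) + 0.12·log₂(1/0.12) + 0.36·log₂(1/0.36) = 1.8993 bits.
RT = 250 + 80 × 1.8993 = 401.95 ms.

402 ms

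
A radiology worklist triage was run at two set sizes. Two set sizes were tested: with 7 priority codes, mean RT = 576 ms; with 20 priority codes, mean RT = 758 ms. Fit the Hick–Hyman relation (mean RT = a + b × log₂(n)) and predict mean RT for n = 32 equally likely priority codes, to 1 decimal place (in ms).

839.5 ms

Solve the two-equation system in a and b:
  b = (758 − 576) / (log₂ 20 − log₂ 7) = 182 / (4.3219 − 2.8074) = 120.166 ms/bit
  a = 576 − 120.166 × 2.8074 = 238.652 ms
Then RT(32) = 238.652 + 120.166 × log₂ 32 = 238.652 + 120.166 × 5 ≈ 839.481 ms.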